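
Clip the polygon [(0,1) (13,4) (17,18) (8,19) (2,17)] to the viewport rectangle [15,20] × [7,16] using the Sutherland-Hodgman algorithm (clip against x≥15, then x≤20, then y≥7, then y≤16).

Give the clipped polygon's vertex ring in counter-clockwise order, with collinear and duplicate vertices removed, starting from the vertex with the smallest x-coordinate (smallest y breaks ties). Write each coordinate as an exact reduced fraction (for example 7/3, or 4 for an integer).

Clipped polygon: [(15,11) (115/7,16) (15,16)]

1. After x ≥ 15: [(15,11) (17,18) (15,164/9)]
2. After x ≤ 20: [(15,11) (17,18) (15,164/9)]
3. After y ≥ 7: [(15,11) (17,18) (15,164/9)]
4. After y ≤ 16: [(15,16) (15,11) (115/7,16)]
5. Canonical ring: [(15,11) (115/7,16) (15,16)]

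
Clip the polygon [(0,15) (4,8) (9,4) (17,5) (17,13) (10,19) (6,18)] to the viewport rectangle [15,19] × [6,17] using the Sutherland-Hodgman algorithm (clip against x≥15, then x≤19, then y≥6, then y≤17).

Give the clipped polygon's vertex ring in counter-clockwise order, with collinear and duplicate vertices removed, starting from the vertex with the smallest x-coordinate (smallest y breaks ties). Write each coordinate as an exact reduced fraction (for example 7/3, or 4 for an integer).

1. After x ≥ 15: [(15,19/4) (17,5) (17,13) (15,103/7)]
2. After x ≤ 19: [(15,19/4) (17,5) (17,13) (15,103/7)]
3. After y ≥ 6: [(15,6) (17,6) (17,13) (15,103/7)]
4. After y ≤ 17: [(15,6) (17,6) (17,13) (15,103/7)]
5. Canonical ring: [(15,6) (17,6) (17,13) (15,103/7)]

Clipped polygon: [(15,6) (17,6) (17,13) (15,103/7)]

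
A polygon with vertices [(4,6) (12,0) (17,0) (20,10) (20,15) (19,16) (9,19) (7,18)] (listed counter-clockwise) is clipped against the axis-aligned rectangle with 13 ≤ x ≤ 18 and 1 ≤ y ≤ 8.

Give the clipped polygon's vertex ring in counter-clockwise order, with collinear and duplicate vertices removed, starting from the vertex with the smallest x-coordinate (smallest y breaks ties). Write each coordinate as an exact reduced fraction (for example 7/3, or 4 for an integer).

Clipped polygon: [(13,1) (173/10,1) (18,10/3) (18,8) (13,8)]

1. After x ≥ 13: [(13,0) (17,0) (20,10) (20,15) (19,16) (13,89/5)]
2. After x ≤ 18: [(13,0) (17,0) (18,10/3) (18,163/10) (13,89/5)]
3. After y ≥ 1: [(13,1) (173/10,1) (18,10/3) (18,163/10) (13,89/5)]
4. After y ≤ 8: [(13,8) (13,1) (173/10,1) (18,10/3) (18,8)]
5. Canonical ring: [(13,1) (173/10,1) (18,10/3) (18,8) (13,8)]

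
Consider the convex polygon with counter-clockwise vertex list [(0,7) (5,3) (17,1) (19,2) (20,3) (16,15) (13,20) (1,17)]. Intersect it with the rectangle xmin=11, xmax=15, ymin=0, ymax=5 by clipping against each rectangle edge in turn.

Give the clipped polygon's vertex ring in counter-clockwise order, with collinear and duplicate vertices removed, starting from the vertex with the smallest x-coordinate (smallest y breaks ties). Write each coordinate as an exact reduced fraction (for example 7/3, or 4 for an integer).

1. After x ≥ 11: [(11,2) (17,1) (19,2) (20,3) (16,15) (13,20) (11,39/2)]
2. After x ≤ 15: [(11,2) (15,4/3) (15,50/3) (13,20) (11,39/2)]
3. After y ≥ 0: [(11,2) (15,4/3) (15,50/3) (13,20) (11,39/2)]
4. After y ≤ 5: [(11,5) (11,2) (15,4/3) (15,5)]
5. Canonical ring: [(11,2) (15,4/3) (15,5) (11,5)]

Clipped polygon: [(11,2) (15,4/3) (15,5) (11,5)]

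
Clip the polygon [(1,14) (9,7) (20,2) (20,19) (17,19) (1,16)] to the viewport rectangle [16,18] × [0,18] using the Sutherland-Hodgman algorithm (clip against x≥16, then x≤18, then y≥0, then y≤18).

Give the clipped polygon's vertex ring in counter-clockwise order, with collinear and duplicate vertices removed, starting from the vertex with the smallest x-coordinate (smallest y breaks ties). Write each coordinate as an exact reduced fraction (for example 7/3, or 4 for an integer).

1. After x ≥ 16: [(16,42/11) (20,2) (20,19) (17,19) (16,301/16)]
2. After x ≤ 18: [(16,42/11) (18,32/11) (18,19) (17,19) (16,301/16)]
3. After y ≥ 0: [(16,42/11) (18,32/11) (18,19) (17,19) (16,301/16)]
4. After y ≤ 18: [(16,18) (16,42/11) (18,32/11) (18,18)]
5. Canonical ring: [(16,42/11) (18,32/11) (18,18) (16,18)]

Clipped polygon: [(16,42/11) (18,32/11) (18,18) (16,18)]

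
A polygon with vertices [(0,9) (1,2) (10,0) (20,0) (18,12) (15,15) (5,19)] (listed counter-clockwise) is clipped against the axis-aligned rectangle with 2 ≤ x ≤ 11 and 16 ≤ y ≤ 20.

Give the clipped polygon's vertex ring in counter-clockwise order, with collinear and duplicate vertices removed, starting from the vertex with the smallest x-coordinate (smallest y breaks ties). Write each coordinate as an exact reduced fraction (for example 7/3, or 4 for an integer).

Clipped polygon: [(7/2,16) (11,16) (11,83/5) (5,19)]

1. After x ≥ 2: [(2,13) (2,16/9) (10,0) (20,0) (18,12) (15,15) (5,19)]
2. After x ≤ 11: [(2,13) (2,16/9) (10,0) (11,0) (11,83/5) (5,19)]
3. After y ≥ 16: [(7/2,16) (11,16) (11,83/5) (5,19)]
4. After y ≤ 20: [(7/2,16) (11,16) (11,83/5) (5,19)]
5. Canonical ring: [(7/2,16) (11,16) (11,83/5) (5,19)]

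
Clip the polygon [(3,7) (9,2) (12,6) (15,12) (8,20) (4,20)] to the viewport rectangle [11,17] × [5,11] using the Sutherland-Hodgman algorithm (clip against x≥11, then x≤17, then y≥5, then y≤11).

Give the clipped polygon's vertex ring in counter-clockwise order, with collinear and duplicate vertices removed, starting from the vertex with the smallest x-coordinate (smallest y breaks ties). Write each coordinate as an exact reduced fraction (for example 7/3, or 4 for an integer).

Clipped polygon: [(11,5) (45/4,5) (12,6) (29/2,11) (11,11)]

1. After x ≥ 11: [(11,14/3) (12,6) (15,12) (11,116/7)]
2. After x ≤ 17: [(11,14/3) (12,6) (15,12) (11,116/7)]
3. After y ≥ 5: [(11,5) (45/4,5) (12,6) (15,12) (11,116/7)]
4. After y ≤ 11: [(11,11) (11,5) (45/4,5) (12,6) (29/2,11)]
5. Canonical ring: [(11,5) (45/4,5) (12,6) (29/2,11) (11,11)]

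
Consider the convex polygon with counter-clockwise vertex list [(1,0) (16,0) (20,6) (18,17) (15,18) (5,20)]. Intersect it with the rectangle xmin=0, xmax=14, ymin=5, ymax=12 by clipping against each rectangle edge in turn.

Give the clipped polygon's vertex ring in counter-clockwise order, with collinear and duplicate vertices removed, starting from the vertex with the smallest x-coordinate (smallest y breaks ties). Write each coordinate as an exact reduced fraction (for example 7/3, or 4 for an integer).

1. After x ≥ 0: [(1,0) (16,0) (20,6) (18,17) (15,18) (5,20)]
2. After x ≤ 14: [(1,0) (14,0) (14,91/5) (5,20)]
3. After y ≥ 5: [(2,5) (14,5) (14,91/5) (5,20)]
4. After y ≤ 12: [(17/5,12) (2,5) (14,5) (14,12)]
5. Canonical ring: [(2,5) (14,5) (14,12) (17/5,12)]

Clipped polygon: [(2,5) (14,5) (14,12) (17/5,12)]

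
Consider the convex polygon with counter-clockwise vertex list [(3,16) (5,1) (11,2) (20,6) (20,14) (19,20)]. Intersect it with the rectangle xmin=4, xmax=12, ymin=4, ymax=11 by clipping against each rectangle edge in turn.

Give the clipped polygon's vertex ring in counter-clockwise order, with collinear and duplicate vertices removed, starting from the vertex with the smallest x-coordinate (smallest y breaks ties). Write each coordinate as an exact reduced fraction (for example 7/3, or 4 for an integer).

1. After x ≥ 4: [(4,65/4) (4,17/2) (5,1) (11,2) (20,6) (20,14) (19,20)]
2. After x ≤ 12: [(12,73/4) (4,65/4) (4,17/2) (5,1) (11,2) (12,22/9)]
3. After y ≥ 4: [(12,4) (12,73/4) (4,65/4) (4,17/2) (23/5,4)]
4. After y ≤ 11: [(12,4) (12,11) (4,11) (4,17/2) (23/5,4)]
5. Canonical ring: [(4,17/2) (23/5,4) (12,4) (12,11) (4,11)]

Clipped polygon: [(4,17/2) (23/5,4) (12,4) (12,11) (4,11)]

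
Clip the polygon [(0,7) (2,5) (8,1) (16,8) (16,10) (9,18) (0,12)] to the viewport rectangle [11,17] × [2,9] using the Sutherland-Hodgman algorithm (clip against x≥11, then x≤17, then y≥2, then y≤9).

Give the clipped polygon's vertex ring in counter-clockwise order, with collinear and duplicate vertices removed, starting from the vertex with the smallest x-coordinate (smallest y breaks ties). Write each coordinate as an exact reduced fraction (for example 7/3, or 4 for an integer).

1. After x ≥ 11: [(11,29/8) (16,8) (16,10) (11,110/7)]
2. After x ≤ 17: [(11,29/8) (16,8) (16,10) (11,110/7)]
3. After y ≥ 2: [(11,29/8) (16,8) (16,10) (11,110/7)]
4. After y ≤ 9: [(11,9) (11,29/8) (16,8) (16,9)]
5. Canonical ring: [(11,29/8) (16,8) (16,9) (11,9)]

Clipped polygon: [(11,29/8) (16,8) (16,9) (11,9)]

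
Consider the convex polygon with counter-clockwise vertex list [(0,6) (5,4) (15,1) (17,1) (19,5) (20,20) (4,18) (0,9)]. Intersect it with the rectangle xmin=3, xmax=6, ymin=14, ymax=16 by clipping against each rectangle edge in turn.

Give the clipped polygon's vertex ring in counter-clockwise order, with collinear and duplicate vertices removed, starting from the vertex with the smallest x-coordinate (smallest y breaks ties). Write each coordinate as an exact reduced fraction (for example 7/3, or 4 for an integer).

1. After x ≥ 3: [(3,24/5) (5,4) (15,1) (17,1) (19,5) (20,20) (4,18) (3,63/4)]
2. After x ≤ 6: [(3,24/5) (5,4) (6,37/10) (6,73/4) (4,18) (3,63/4)]
3. After y ≥ 14: [(3,14) (6,14) (6,73/4) (4,18) (3,63/4)]
4. After y ≤ 16: [(3,14) (6,14) (6,16) (28/9,16) (3,63/4)]
5. Canonical ring: [(3,14) (6,14) (6,16) (28/9,16) (3,63/4)]

Clipped polygon: [(3,14) (6,14) (6,16) (28/9,16) (3,63/4)]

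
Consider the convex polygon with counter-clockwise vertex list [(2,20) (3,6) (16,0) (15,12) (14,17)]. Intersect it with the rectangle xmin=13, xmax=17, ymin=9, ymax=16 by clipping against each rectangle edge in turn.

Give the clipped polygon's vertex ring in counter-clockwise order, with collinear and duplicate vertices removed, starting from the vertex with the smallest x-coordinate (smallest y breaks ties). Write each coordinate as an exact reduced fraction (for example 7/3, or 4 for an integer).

Clipped polygon: [(13,9) (61/4,9) (15,12) (71/5,16) (13,16)]

1. After x ≥ 13: [(13,69/4) (13,18/13) (16,0) (15,12) (14,17)]
2. After x ≤ 17: [(13,69/4) (13,18/13) (16,0) (15,12) (14,17)]
3. After y ≥ 9: [(13,69/4) (13,9) (61/4,9) (15,12) (14,17)]
4. After y ≤ 16: [(13,16) (13,9) (61/4,9) (15,12) (71/5,16)]
5. Canonical ring: [(13,9) (61/4,9) (15,12) (71/5,16) (13,16)]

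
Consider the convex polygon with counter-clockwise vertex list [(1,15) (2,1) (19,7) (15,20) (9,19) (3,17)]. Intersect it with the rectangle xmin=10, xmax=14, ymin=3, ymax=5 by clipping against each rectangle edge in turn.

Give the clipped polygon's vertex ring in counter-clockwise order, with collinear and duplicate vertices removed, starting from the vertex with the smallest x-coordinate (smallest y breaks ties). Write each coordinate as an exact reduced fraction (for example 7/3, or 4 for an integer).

Clipped polygon: [(10,65/17) (40/3,5) (10,5)]

1. After x ≥ 10: [(10,65/17) (19,7) (15,20) (10,115/6)]
2. After x ≤ 14: [(10,65/17) (14,89/17) (14,119/6) (10,115/6)]
3. After y ≥ 3: [(10,65/17) (14,89/17) (14,119/6) (10,115/6)]
4. After y ≤ 5: [(10,5) (10,65/17) (40/3,5)]
5. Canonical ring: [(10,65/17) (40/3,5) (10,5)]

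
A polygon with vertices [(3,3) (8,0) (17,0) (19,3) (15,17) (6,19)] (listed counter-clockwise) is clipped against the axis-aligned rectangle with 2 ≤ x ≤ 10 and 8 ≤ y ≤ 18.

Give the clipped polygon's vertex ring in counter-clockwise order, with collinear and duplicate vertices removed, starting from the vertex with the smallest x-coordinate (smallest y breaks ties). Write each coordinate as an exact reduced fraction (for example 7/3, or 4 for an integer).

Clipped polygon: [(63/16,8) (10,8) (10,18) (93/16,18)]

1. After x ≥ 2: [(3,3) (8,0) (17,0) (19,3) (15,17) (6,19)]
2. After x ≤ 10: [(3,3) (8,0) (10,0) (10,163/9) (6,19)]
3. After y ≥ 8: [(63/16,8) (10,8) (10,163/9) (6,19)]
4. After y ≤ 18: [(93/16,18) (63/16,8) (10,8) (10,18)]
5. Canonical ring: [(63/16,8) (10,8) (10,18) (93/16,18)]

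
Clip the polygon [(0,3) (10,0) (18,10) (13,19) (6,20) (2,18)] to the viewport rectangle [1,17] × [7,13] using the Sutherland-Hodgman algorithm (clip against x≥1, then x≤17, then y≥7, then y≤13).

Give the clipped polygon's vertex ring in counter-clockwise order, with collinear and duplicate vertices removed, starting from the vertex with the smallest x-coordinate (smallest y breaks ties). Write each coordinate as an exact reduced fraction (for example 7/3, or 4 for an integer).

1. After x ≥ 1: [(1,21/2) (1,27/10) (10,0) (18,10) (13,19) (6,20) (2,18)]
2. After x ≤ 17: [(1,21/2) (1,27/10) (10,0) (17,35/4) (17,59/5) (13,19) (6,20) (2,18)]
3. After y ≥ 7: [(1,21/2) (1,7) (78/5,7) (17,35/4) (17,59/5) (13,19) (6,20) (2,18)]
4. After y ≤ 13: [(4/3,13) (1,21/2) (1,7) (78/5,7) (17,35/4) (17,59/5) (49/3,13)]
5. Canonical ring: [(1,7) (78/5,7) (17,35/4) (17,59/5) (49/3,13) (4/3,13) (1,21/2)]

Clipped polygon: [(1,7) (78/5,7) (17,35/4) (17,59/5) (49/3,13) (4/3,13) (1,21/2)]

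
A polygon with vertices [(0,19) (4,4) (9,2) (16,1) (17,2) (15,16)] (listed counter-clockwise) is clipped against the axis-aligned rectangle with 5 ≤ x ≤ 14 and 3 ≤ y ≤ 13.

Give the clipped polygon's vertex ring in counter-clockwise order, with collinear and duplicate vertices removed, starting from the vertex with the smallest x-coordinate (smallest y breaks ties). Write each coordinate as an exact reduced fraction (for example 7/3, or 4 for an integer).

Clipped polygon: [(5,18/5) (13/2,3) (14,3) (14,13) (5,13)]

1. After x ≥ 5: [(5,18) (5,18/5) (9,2) (16,1) (17,2) (15,16)]
2. After x ≤ 14: [(14,81/5) (5,18) (5,18/5) (9,2) (14,9/7)]
3. After y ≥ 3: [(14,3) (14,81/5) (5,18) (5,18/5) (13/2,3)]
4. After y ≤ 13: [(14,3) (14,13) (5,13) (5,18/5) (13/2,3)]
5. Canonical ring: [(5,18/5) (13/2,3) (14,3) (14,13) (5,13)]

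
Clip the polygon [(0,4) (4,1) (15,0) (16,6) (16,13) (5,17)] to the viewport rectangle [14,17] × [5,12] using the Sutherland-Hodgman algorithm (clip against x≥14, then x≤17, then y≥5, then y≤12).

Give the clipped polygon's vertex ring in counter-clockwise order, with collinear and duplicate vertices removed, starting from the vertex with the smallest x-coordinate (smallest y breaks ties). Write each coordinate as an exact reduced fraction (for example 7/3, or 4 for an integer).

1. After x ≥ 14: [(14,1/11) (15,0) (16,6) (16,13) (14,151/11)]
2. After x ≤ 17: [(14,1/11) (15,0) (16,6) (16,13) (14,151/11)]
3. After y ≥ 5: [(14,5) (95/6,5) (16,6) (16,13) (14,151/11)]
4. After y ≤ 12: [(14,12) (14,5) (95/6,5) (16,6) (16,12)]
5. Canonical ring: [(14,5) (95/6,5) (16,6) (16,12) (14,12)]

Clipped polygon: [(14,5) (95/6,5) (16,6) (16,12) (14,12)]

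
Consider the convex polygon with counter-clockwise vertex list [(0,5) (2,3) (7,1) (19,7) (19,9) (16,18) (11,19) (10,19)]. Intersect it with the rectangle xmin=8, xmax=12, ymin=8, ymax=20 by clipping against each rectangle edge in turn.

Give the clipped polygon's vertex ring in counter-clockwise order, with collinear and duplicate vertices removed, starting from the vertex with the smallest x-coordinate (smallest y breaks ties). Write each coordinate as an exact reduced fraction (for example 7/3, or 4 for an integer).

1. After x ≥ 8: [(8,81/5) (8,3/2) (19,7) (19,9) (16,18) (11,19) (10,19)]
2. After x ≤ 12: [(8,81/5) (8,3/2) (12,7/2) (12,94/5) (11,19) (10,19)]
3. After y ≥ 8: [(8,81/5) (8,8) (12,8) (12,94/5) (11,19) (10,19)]
4. After y ≤ 20: [(8,81/5) (8,8) (12,8) (12,94/5) (11,19) (10,19)]
5. Canonical ring: [(8,8) (12,8) (12,94/5) (11,19) (10,19) (8,81/5)]

Clipped polygon: [(8,8) (12,8) (12,94/5) (11,19) (10,19) (8,81/5)]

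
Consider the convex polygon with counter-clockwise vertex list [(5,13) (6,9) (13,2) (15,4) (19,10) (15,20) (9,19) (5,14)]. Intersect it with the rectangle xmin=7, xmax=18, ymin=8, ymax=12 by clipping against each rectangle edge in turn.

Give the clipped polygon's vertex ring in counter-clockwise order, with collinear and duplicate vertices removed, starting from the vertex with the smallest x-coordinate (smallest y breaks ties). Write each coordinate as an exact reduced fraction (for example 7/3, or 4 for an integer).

Clipped polygon: [(7,8) (53/3,8) (18,17/2) (18,12) (7,12)]

1. After x ≥ 7: [(7,8) (13,2) (15,4) (19,10) (15,20) (9,19) (7,33/2)]
2. After x ≤ 18: [(7,8) (13,2) (15,4) (18,17/2) (18,25/2) (15,20) (9,19) (7,33/2)]
3. After y ≥ 8: [(7,8) (7,8) (53/3,8) (18,17/2) (18,25/2) (15,20) (9,19) (7,33/2)]
4. After y ≤ 12: [(7,12) (7,8) (7,8) (53/3,8) (18,17/2) (18,12)]
5. Canonical ring: [(7,8) (53/3,8) (18,17/2) (18,12) (7,12)]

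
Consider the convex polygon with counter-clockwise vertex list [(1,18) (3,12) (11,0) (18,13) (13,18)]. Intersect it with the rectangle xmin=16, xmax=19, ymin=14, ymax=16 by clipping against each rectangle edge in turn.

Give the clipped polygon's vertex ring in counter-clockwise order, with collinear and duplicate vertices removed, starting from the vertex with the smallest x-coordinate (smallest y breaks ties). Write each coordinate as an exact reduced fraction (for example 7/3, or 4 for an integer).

1. After x ≥ 16: [(16,65/7) (18,13) (16,15)]
2. After x ≤ 19: [(16,65/7) (18,13) (16,15)]
3. After y ≥ 14: [(16,14) (17,14) (16,15)]
4. After y ≤ 16: [(16,14) (17,14) (16,15)]
5. Canonical ring: [(16,14) (17,14) (16,15)]

Clipped polygon: [(16,14) (17,14) (16,15)]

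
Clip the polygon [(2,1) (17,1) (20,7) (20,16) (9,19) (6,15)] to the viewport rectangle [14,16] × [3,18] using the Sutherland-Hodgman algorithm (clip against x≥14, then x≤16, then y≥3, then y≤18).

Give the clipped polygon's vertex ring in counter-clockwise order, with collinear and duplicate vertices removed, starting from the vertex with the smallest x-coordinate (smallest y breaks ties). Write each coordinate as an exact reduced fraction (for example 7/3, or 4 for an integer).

Clipped polygon: [(14,3) (16,3) (16,188/11) (14,194/11)]

1. After x ≥ 14: [(14,1) (17,1) (20,7) (20,16) (14,194/11)]
2. After x ≤ 16: [(14,1) (16,1) (16,188/11) (14,194/11)]
3. After y ≥ 3: [(14,3) (16,3) (16,188/11) (14,194/11)]
4. After y ≤ 18: [(14,3) (16,3) (16,188/11) (14,194/11)]
5. Canonical ring: [(14,3) (16,3) (16,188/11) (14,194/11)]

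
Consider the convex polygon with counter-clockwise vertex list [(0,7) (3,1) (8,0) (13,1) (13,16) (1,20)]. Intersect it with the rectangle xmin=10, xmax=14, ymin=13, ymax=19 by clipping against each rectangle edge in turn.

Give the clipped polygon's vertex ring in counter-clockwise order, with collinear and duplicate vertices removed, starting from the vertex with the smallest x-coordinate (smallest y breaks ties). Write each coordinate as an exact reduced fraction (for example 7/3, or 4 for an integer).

1. After x ≥ 10: [(10,2/5) (13,1) (13,16) (10,17)]
2. After x ≤ 14: [(10,2/5) (13,1) (13,16) (10,17)]
3. After y ≥ 13: [(10,13) (13,13) (13,16) (10,17)]
4. After y ≤ 19: [(10,13) (13,13) (13,16) (10,17)]
5. Canonical ring: [(10,13) (13,13) (13,16) (10,17)]

Clipped polygon: [(10,13) (13,13) (13,16) (10,17)]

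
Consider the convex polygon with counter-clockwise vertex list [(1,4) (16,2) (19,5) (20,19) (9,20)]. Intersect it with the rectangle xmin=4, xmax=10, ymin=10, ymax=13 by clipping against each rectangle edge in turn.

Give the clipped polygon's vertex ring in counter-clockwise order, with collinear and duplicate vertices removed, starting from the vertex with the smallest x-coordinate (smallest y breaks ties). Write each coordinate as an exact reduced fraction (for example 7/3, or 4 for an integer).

1. After x ≥ 4: [(4,10) (4,18/5) (16,2) (19,5) (20,19) (9,20)]
2. After x ≤ 10: [(4,10) (4,18/5) (10,14/5) (10,219/11) (9,20)]
3. After y ≥ 10: [(4,10) (4,10) (10,10) (10,219/11) (9,20)]
4. After y ≤ 13: [(11/2,13) (4,10) (4,10) (10,10) (10,13)]
5. Canonical ring: [(4,10) (10,10) (10,13) (11/2,13)]

Clipped polygon: [(4,10) (10,10) (10,13) (11/2,13)]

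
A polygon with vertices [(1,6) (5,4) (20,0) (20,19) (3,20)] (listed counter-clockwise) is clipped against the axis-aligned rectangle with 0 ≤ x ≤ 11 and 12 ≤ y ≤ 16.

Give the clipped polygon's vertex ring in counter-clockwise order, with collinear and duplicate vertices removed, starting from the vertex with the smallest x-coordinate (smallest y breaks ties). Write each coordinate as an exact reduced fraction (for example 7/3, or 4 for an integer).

1. After x ≥ 0: [(1,6) (5,4) (20,0) (20,19) (3,20)]
2. After x ≤ 11: [(1,6) (5,4) (11,12/5) (11,332/17) (3,20)]
3. After y ≥ 12: [(13/7,12) (11,12) (11,332/17) (3,20)]
4. After y ≤ 16: [(17/7,16) (13/7,12) (11,12) (11,16)]
5. Canonical ring: [(13/7,12) (11,12) (11,16) (17/7,16)]

Clipped polygon: [(13/7,12) (11,12) (11,16) (17/7,16)]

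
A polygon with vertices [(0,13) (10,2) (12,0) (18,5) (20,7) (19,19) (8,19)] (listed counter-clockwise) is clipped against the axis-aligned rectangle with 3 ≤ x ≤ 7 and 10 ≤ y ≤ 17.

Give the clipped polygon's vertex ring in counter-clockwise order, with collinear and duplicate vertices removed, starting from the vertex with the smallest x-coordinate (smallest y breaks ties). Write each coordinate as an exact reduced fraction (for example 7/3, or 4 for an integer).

Clipped polygon: [(3,10) (7,10) (7,17) (16/3,17) (3,61/4)]

1. After x ≥ 3: [(3,61/4) (3,97/10) (10,2) (12,0) (18,5) (20,7) (19,19) (8,19)]
2. After x ≤ 7: [(7,73/4) (3,61/4) (3,97/10) (7,53/10)]
3. After y ≥ 10: [(7,10) (7,73/4) (3,61/4) (3,10)]
4. After y ≤ 17: [(7,10) (7,17) (16/3,17) (3,61/4) (3,10)]
5. Canonical ring: [(3,10) (7,10) (7,17) (16/3,17) (3,61/4)]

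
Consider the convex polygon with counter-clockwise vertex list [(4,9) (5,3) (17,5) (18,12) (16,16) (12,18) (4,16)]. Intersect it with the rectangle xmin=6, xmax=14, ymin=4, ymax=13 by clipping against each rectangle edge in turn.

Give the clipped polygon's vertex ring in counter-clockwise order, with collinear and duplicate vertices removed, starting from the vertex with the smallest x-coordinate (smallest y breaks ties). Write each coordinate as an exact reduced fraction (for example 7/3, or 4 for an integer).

Clipped polygon: [(6,4) (11,4) (14,9/2) (14,13) (6,13)]

1. After x ≥ 6: [(6,19/6) (17,5) (18,12) (16,16) (12,18) (6,33/2)]
2. After x ≤ 14: [(6,19/6) (14,9/2) (14,17) (12,18) (6,33/2)]
3. After y ≥ 4: [(6,4) (11,4) (14,9/2) (14,17) (12,18) (6,33/2)]
4. After y ≤ 13: [(6,13) (6,4) (11,4) (14,9/2) (14,13)]
5. Canonical ring: [(6,4) (11,4) (14,9/2) (14,13) (6,13)]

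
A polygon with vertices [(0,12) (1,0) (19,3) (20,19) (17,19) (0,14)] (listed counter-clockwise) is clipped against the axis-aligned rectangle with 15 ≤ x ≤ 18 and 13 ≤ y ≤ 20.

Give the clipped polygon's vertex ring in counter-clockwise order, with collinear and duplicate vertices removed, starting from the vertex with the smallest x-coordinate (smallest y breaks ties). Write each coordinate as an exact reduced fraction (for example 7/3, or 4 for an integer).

1. After x ≥ 15: [(15,7/3) (19,3) (20,19) (17,19) (15,313/17)]
2. After x ≤ 18: [(15,7/3) (18,17/6) (18,19) (17,19) (15,313/17)]
3. After y ≥ 13: [(15,13) (18,13) (18,19) (17,19) (15,313/17)]
4. After y ≤ 20: [(15,13) (18,13) (18,19) (17,19) (15,313/17)]
5. Canonical ring: [(15,13) (18,13) (18,19) (17,19) (15,313/17)]

Clipped polygon: [(15,13) (18,13) (18,19) (17,19) (15,313/17)]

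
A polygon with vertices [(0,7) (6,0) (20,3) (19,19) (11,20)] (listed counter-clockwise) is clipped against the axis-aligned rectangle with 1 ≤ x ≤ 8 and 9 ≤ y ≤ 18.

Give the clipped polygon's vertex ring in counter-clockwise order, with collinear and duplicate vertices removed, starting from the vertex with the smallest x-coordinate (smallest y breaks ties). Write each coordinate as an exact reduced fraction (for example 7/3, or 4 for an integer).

Clipped polygon: [(22/13,9) (8,9) (8,181/11)]

1. After x ≥ 1: [(1,90/11) (1,35/6) (6,0) (20,3) (19,19) (11,20)]
2. After x ≤ 8: [(8,181/11) (1,90/11) (1,35/6) (6,0) (8,3/7)]
3. After y ≥ 9: [(8,9) (8,181/11) (22/13,9)]
4. After y ≤ 18: [(8,9) (8,181/11) (22/13,9)]
5. Canonical ring: [(22/13,9) (8,9) (8,181/11)]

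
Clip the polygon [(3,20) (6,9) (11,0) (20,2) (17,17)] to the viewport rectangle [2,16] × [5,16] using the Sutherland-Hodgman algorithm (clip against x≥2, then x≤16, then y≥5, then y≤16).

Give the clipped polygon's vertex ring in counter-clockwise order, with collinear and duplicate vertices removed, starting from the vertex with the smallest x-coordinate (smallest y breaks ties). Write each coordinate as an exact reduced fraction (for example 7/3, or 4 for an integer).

Clipped polygon: [(45/11,16) (6,9) (74/9,5) (16,5) (16,16)]

1. After x ≥ 2: [(3,20) (6,9) (11,0) (20,2) (17,17)]
2. After x ≤ 16: [(16,241/14) (3,20) (6,9) (11,0) (16,10/9)]
3. After y ≥ 5: [(16,5) (16,241/14) (3,20) (6,9) (74/9,5)]
4. After y ≤ 16: [(16,5) (16,16) (45/11,16) (6,9) (74/9,5)]
5. Canonical ring: [(45/11,16) (6,9) (74/9,5) (16,5) (16,16)]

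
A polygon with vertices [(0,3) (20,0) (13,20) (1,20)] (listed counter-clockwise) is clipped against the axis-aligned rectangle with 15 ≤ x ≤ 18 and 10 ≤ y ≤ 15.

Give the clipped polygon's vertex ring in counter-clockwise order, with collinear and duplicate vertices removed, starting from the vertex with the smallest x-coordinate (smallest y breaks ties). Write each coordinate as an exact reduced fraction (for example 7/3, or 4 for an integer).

1. After x ≥ 15: [(15,3/4) (20,0) (15,100/7)]
2. After x ≤ 18: [(15,3/4) (18,3/10) (18,40/7) (15,100/7)]
3. After y ≥ 10: [(15,10) (33/2,10) (15,100/7)]
4. After y ≤ 15: [(15,10) (33/2,10) (15,100/7)]
5. Canonical ring: [(15,10) (33/2,10) (15,100/7)]

Clipped polygon: [(15,10) (33/2,10) (15,100/7)]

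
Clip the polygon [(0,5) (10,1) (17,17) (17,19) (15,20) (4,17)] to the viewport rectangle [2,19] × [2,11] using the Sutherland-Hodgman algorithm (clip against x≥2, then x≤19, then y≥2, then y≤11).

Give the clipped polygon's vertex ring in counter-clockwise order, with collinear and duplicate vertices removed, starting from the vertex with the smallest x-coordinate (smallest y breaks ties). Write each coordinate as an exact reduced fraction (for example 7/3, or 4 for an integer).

Clipped polygon: [(2,21/5) (15/2,2) (167/16,2) (115/8,11) (2,11)]

1. After x ≥ 2: [(2,11) (2,21/5) (10,1) (17,17) (17,19) (15,20) (4,17)]
2. After x ≤ 19: [(2,11) (2,21/5) (10,1) (17,17) (17,19) (15,20) (4,17)]
3. After y ≥ 2: [(2,11) (2,21/5) (15/2,2) (167/16,2) (17,17) (17,19) (15,20) (4,17)]
4. After y ≤ 11: [(2,11) (2,11) (2,21/5) (15/2,2) (167/16,2) (115/8,11)]
5. Canonical ring: [(2,21/5) (15/2,2) (167/16,2) (115/8,11) (2,11)]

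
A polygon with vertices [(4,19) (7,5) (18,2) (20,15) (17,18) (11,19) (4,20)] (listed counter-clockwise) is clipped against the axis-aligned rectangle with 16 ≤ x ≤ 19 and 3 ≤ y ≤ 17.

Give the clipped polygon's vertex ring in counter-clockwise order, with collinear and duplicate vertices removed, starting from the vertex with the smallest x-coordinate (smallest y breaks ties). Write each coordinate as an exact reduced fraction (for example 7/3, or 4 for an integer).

1. After x ≥ 16: [(16,28/11) (18,2) (20,15) (17,18) (16,109/6)]
2. After x ≤ 19: [(16,28/11) (18,2) (19,17/2) (19,16) (17,18) (16,109/6)]
3. After y ≥ 3: [(16,3) (236/13,3) (19,17/2) (19,16) (17,18) (16,109/6)]
4. After y ≤ 17: [(16,17) (16,3) (236/13,3) (19,17/2) (19,16) (18,17)]
5. Canonical ring: [(16,3) (236/13,3) (19,17/2) (19,16) (18,17) (16,17)]

Clipped polygon: [(16,3) (236/13,3) (19,17/2) (19,16) (18,17) (16,17)]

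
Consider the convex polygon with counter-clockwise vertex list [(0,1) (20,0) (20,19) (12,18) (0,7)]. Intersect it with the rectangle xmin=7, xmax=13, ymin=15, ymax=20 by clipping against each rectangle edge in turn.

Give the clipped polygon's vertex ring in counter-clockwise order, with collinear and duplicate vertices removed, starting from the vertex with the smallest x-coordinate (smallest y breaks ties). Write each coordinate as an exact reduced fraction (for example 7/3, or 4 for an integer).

Clipped polygon: [(96/11,15) (13,15) (13,145/8) (12,18)]

1. After x ≥ 7: [(7,13/20) (20,0) (20,19) (12,18) (7,161/12)]
2. After x ≤ 13: [(7,13/20) (13,7/20) (13,145/8) (12,18) (7,161/12)]
3. After y ≥ 15: [(13,15) (13,145/8) (12,18) (96/11,15)]
4. After y ≤ 20: [(13,15) (13,145/8) (12,18) (96/11,15)]
5. Canonical ring: [(96/11,15) (13,15) (13,145/8) (12,18)]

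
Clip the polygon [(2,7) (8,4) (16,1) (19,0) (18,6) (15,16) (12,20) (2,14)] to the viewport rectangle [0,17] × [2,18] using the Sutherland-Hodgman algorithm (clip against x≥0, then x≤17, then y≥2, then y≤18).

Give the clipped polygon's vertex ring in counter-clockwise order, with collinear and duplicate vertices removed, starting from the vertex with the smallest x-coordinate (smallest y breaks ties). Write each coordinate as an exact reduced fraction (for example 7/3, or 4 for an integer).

Clipped polygon: [(2,7) (8,4) (40/3,2) (17,2) (17,28/3) (15,16) (27/2,18) (26/3,18) (2,14)]

1. After x ≥ 0: [(2,7) (8,4) (16,1) (19,0) (18,6) (15,16) (12,20) (2,14)]
2. After x ≤ 17: [(2,7) (8,4) (16,1) (17,2/3) (17,28/3) (15,16) (12,20) (2,14)]
3. After y ≥ 2: [(2,7) (8,4) (40/3,2) (17,2) (17,28/3) (15,16) (12,20) (2,14)]
4. After y ≤ 18: [(2,7) (8,4) (40/3,2) (17,2) (17,28/3) (15,16) (27/2,18) (26/3,18) (2,14)]
5. Canonical ring: [(2,7) (8,4) (40/3,2) (17,2) (17,28/3) (15,16) (27/2,18) (26/3,18) (2,14)]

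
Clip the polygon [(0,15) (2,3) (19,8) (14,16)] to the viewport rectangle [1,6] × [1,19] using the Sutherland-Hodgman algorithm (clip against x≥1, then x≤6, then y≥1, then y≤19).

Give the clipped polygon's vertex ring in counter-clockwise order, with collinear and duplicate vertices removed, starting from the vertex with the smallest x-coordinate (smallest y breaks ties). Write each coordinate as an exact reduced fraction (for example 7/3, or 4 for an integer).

1. After x ≥ 1: [(1,211/14) (1,9) (2,3) (19,8) (14,16)]
2. After x ≤ 6: [(6,108/7) (1,211/14) (1,9) (2,3) (6,71/17)]
3. After y ≥ 1: [(6,108/7) (1,211/14) (1,9) (2,3) (6,71/17)]
4. After y ≤ 19: [(6,108/7) (1,211/14) (1,9) (2,3) (6,71/17)]
5. Canonical ring: [(1,9) (2,3) (6,71/17) (6,108/7) (1,211/14)]

Clipped polygon: [(1,9) (2,3) (6,71/17) (6,108/7) (1,211/14)]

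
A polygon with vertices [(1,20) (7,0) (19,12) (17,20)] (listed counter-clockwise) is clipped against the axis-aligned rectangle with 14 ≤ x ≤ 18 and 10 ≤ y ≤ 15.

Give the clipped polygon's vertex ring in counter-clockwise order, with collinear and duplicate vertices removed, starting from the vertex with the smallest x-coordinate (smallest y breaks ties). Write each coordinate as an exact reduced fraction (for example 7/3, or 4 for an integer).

1. After x ≥ 14: [(14,20) (14,7) (19,12) (17,20)]
2. After x ≤ 18: [(14,20) (14,7) (18,11) (18,16) (17,20)]
3. After y ≥ 10: [(14,20) (14,10) (17,10) (18,11) (18,16) (17,20)]
4. After y ≤ 15: [(14,15) (14,10) (17,10) (18,11) (18,15)]
5. Canonical ring: [(14,10) (17,10) (18,11) (18,15) (14,15)]

Clipped polygon: [(14,10) (17,10) (18,11) (18,15) (14,15)]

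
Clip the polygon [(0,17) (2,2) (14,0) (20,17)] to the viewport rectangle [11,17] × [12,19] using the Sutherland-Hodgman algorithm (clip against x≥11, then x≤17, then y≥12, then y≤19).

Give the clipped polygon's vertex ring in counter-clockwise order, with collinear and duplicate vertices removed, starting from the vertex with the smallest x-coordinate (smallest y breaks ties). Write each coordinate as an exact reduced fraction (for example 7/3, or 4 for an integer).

Clipped polygon: [(11,12) (17,12) (17,17) (11,17)]

1. After x ≥ 11: [(11,17) (11,1/2) (14,0) (20,17)]
2. After x ≤ 17: [(17,17) (11,17) (11,1/2) (14,0) (17,17/2)]
3. After y ≥ 12: [(17,12) (17,17) (11,17) (11,12)]
4. After y ≤ 19: [(17,12) (17,17) (11,17) (11,12)]
5. Canonical ring: [(11,12) (17,12) (17,17) (11,17)]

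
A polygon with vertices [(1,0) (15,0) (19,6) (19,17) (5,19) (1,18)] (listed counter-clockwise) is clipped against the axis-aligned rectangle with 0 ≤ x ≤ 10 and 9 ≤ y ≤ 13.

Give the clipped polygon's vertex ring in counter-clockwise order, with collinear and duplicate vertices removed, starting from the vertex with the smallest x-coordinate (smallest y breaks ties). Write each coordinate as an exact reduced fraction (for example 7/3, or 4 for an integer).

1. After x ≥ 0: [(1,0) (15,0) (19,6) (19,17) (5,19) (1,18)]
2. After x ≤ 10: [(1,0) (10,0) (10,128/7) (5,19) (1,18)]
3. After y ≥ 9: [(1,9) (10,9) (10,128/7) (5,19) (1,18)]
4. After y ≤ 13: [(1,13) (1,9) (10,9) (10,13)]
5. Canonical ring: [(1,9) (10,9) (10,13) (1,13)]

Clipped polygon: [(1,9) (10,9) (10,13) (1,13)]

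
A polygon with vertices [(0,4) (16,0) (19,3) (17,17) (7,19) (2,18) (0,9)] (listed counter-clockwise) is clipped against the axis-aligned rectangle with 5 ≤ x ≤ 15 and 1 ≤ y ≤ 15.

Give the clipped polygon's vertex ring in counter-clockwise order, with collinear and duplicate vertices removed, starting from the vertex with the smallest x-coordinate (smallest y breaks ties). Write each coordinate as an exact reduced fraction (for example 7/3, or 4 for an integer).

Clipped polygon: [(5,11/4) (12,1) (15,1) (15,15) (5,15)]

1. After x ≥ 5: [(5,11/4) (16,0) (19,3) (17,17) (7,19) (5,93/5)]
2. After x ≤ 15: [(5,11/4) (15,1/4) (15,87/5) (7,19) (5,93/5)]
3. After y ≥ 1: [(5,11/4) (12,1) (15,1) (15,87/5) (7,19) (5,93/5)]
4. After y ≤ 15: [(5,15) (5,11/4) (12,1) (15,1) (15,15)]
5. Canonical ring: [(5,11/4) (12,1) (15,1) (15,15) (5,15)]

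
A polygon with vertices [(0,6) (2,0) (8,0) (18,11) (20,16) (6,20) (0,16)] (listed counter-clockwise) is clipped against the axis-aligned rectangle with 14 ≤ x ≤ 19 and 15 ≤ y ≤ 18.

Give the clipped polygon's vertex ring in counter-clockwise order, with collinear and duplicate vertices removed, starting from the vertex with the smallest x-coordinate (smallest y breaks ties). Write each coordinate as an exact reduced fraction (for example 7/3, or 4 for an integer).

Clipped polygon: [(14,15) (19,15) (19,114/7) (14,124/7)]

1. After x ≥ 14: [(14,33/5) (18,11) (20,16) (14,124/7)]
2. After x ≤ 19: [(14,33/5) (18,11) (19,27/2) (19,114/7) (14,124/7)]
3. After y ≥ 15: [(14,15) (19,15) (19,114/7) (14,124/7)]
4. After y ≤ 18: [(14,15) (19,15) (19,114/7) (14,124/7)]
5. Canonical ring: [(14,15) (19,15) (19,114/7) (14,124/7)]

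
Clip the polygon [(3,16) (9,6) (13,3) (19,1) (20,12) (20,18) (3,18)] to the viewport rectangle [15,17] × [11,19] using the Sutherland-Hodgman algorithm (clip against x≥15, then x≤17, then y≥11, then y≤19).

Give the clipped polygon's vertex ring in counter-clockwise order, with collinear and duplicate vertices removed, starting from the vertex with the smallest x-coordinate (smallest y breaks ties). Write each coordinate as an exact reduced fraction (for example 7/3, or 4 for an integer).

Clipped polygon: [(15,11) (17,11) (17,18) (15,18)]

1. After x ≥ 15: [(15,7/3) (19,1) (20,12) (20,18) (15,18)]
2. After x ≤ 17: [(15,7/3) (17,5/3) (17,18) (15,18)]
3. After y ≥ 11: [(15,11) (17,11) (17,18) (15,18)]
4. After y ≤ 19: [(15,11) (17,11) (17,18) (15,18)]
5. Canonical ring: [(15,11) (17,11) (17,18) (15,18)]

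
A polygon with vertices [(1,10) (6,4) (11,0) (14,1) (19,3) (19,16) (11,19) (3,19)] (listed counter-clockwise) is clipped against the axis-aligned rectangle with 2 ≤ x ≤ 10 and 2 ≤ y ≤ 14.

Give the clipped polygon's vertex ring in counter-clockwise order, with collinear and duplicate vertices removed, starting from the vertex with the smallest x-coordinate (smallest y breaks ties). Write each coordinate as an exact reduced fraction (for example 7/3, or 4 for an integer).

Clipped polygon: [(2,44/5) (6,4) (17/2,2) (10,2) (10,14) (2,14)]

1. After x ≥ 2: [(2,29/2) (2,44/5) (6,4) (11,0) (14,1) (19,3) (19,16) (11,19) (3,19)]
2. After x ≤ 10: [(2,29/2) (2,44/5) (6,4) (10,4/5) (10,19) (3,19)]
3. After y ≥ 2: [(2,29/2) (2,44/5) (6,4) (17/2,2) (10,2) (10,19) (3,19)]
4. After y ≤ 14: [(2,14) (2,44/5) (6,4) (17/2,2) (10,2) (10,14)]
5. Canonical ring: [(2,44/5) (6,4) (17/2,2) (10,2) (10,14) (2,14)]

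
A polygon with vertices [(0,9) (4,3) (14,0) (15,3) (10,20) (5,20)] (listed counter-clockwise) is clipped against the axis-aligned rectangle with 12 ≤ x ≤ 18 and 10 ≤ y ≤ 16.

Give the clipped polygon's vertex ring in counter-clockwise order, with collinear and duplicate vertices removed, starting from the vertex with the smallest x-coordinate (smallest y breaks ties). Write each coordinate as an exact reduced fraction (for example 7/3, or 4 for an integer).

1. After x ≥ 12: [(12,3/5) (14,0) (15,3) (12,66/5)]
2. After x ≤ 18: [(12,3/5) (14,0) (15,3) (12,66/5)]
3. After y ≥ 10: [(12,10) (220/17,10) (12,66/5)]
4. After y ≤ 16: [(12,10) (220/17,10) (12,66/5)]
5. Canonical ring: [(12,10) (220/17,10) (12,66/5)]

Clipped polygon: [(12,10) (220/17,10) (12,66/5)]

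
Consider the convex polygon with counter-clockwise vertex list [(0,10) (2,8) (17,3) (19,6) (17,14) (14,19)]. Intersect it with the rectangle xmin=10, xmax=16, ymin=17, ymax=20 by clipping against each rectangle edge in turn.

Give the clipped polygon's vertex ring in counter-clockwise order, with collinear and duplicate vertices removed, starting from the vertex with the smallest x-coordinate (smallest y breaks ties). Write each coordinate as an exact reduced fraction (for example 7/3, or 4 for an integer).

Clipped polygon: [(98/9,17) (76/5,17) (14,19)]

1. After x ≥ 10: [(10,115/7) (10,16/3) (17,3) (19,6) (17,14) (14,19)]
2. After x ≤ 16: [(10,115/7) (10,16/3) (16,10/3) (16,47/3) (14,19)]
3. After y ≥ 17: [(98/9,17) (76/5,17) (14,19)]
4. After y ≤ 20: [(98/9,17) (76/5,17) (14,19)]
5. Canonical ring: [(98/9,17) (76/5,17) (14,19)]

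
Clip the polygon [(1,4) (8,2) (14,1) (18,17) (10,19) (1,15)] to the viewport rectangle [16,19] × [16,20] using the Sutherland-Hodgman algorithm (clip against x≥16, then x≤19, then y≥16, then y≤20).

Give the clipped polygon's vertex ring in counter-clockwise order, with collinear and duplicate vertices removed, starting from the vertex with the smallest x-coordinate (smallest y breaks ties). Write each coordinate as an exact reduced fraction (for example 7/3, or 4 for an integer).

Clipped polygon: [(16,16) (71/4,16) (18,17) (16,35/2)]

1. After x ≥ 16: [(16,9) (18,17) (16,35/2)]
2. After x ≤ 19: [(16,9) (18,17) (16,35/2)]
3. After y ≥ 16: [(16,16) (71/4,16) (18,17) (16,35/2)]
4. After y ≤ 20: [(16,16) (71/4,16) (18,17) (16,35/2)]
5. Canonical ring: [(16,16) (71/4,16) (18,17) (16,35/2)]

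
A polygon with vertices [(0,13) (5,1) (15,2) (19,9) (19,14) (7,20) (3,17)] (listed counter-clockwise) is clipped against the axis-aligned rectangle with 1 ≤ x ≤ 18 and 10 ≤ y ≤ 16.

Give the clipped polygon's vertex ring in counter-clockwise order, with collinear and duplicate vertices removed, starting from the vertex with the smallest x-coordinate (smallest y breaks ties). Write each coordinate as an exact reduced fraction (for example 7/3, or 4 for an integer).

1. After x ≥ 1: [(1,43/3) (1,53/5) (5,1) (15,2) (19,9) (19,14) (7,20) (3,17)]
2. After x ≤ 18: [(1,43/3) (1,53/5) (5,1) (15,2) (18,29/4) (18,29/2) (7,20) (3,17)]
3. After y ≥ 10: [(1,43/3) (1,53/5) (5/4,10) (18,10) (18,29/2) (7,20) (3,17)]
4. After y ≤ 16: [(9/4,16) (1,43/3) (1,53/5) (5/4,10) (18,10) (18,29/2) (15,16)]
5. Canonical ring: [(1,53/5) (5/4,10) (18,10) (18,29/2) (15,16) (9/4,16) (1,43/3)]

Clipped polygon: [(1,53/5) (5/4,10) (18,10) (18,29/2) (15,16) (9/4,16) (1,43/3)]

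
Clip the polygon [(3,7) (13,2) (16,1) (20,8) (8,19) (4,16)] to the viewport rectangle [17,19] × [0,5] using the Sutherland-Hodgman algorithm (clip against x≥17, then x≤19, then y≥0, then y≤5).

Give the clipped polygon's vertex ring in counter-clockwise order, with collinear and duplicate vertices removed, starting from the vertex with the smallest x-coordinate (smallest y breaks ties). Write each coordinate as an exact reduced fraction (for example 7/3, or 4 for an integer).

1. After x ≥ 17: [(17,11/4) (20,8) (17,43/4)]
2. After x ≤ 19: [(17,11/4) (19,25/4) (19,107/12) (17,43/4)]
3. After y ≥ 0: [(17,11/4) (19,25/4) (19,107/12) (17,43/4)]
4. After y ≤ 5: [(17,5) (17,11/4) (128/7,5)]
5. Canonical ring: [(17,11/4) (128/7,5) (17,5)]

Clipped polygon: [(17,11/4) (128/7,5) (17,5)]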